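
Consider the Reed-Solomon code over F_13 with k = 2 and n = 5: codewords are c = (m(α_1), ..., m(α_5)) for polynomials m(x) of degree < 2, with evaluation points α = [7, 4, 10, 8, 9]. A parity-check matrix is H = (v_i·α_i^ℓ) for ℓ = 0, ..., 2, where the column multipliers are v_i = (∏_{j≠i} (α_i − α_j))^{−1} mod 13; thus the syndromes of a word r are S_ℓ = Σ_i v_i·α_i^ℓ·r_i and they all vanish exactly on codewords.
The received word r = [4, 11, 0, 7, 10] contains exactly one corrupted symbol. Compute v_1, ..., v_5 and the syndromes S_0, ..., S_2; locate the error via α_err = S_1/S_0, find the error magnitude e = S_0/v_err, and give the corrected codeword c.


S = (9, 10, 1), error at position 2, error magnitude e = 3, c = [4, 8, 0, 7, 10].

Step 1: column multipliers v_i = (∏_{j≠i}(α_i − α_j))^{−1} mod 13.
  i = 1 (α = 7): (7−4)(7−10)(7−8)(7−9) = 3·(−3)·(−1)·(−2) = −18 ≡ 8, so v_1 = 8^{−1} = 5 (mod 13).
  i = 2 (α = 4): (4−7)(4−10)(4−8)(4−9) = (−3)·(−6)·(−4)·(−5) = 360 ≡ 9, so v_2 = 9^{−1} = 3 (mod 13).
  i = 3 (α = 10): (10−7)(10−4)(10−8)(10−9) = 3·6·2·1 = 36 ≡ 10, so v_3 = 10^{−1} = 4 (mod 13).
  i = 4 (α = 8): (8−7)(8−4)(8−10)(8−9) = 1·4·(−2)·(−1) = 8 ≡ 8, so v_4 = 8^{−1} = 5 (mod 13).
  i = 5 (α = 9): (9−7)(9−4)(9−10)(9−8) = 2·5·(−1)·1 = −10 ≡ 3, so v_5 = 3^{−1} = 9 (mod 13).
  v = [5, 3, 4, 5, 9].
Step 2: syndromes of r = [4, 11, 0, 7, 10] (all sums mod 13).
  S_0 = Σ v_i r_i = 5·4 + 3·11 + 4·0 + 5·7 + 9·10 = 178 ≡ 9.
  S_1 = Σ v_i α_i r_i = 5·7·4 + 3·4·11 + 4·10·0 + 5·8·7 + 9·9·10 = 1362 ≡ 10.
  α_i^2 mod 13 = [10, 3, 9, 12, 3].
  S_2 = Σ v_i α_i^2 r_i = 5·10·4 + 3·3·11 + 4·9·0 + 5·12·7 + 9·3·10 = 989 ≡ 1.
  S = (9, 10, 1) ≠ 0, so r is not a codeword (an error is present).
Step 3: locate the error. For a single error e at position i, S_ℓ = v_i·e·α_i^ℓ, so α_err = S_1/S_0.
  S_0^{−1} = 9^{−1} = 3 (mod 13), so α_err = 10·3 = 30 ≡ 4 = α_2. Error position i = 2.
  Consistency check: S_2/S_1 = 1·4 = 4 ≡ 4 = α_err ✓ (single-error assumption holds).
Step 4: error magnitude e = S_0/v_2 = S_0·∏_{j≠2}(α_2 − α_j) = 9·9 = 81 ≡ 3 (mod 13).
Step 5: correct position 2: c_2 = r_2 − e = 11 − 3 ≡ 8 (mod 13). Hence c = [4, 8, 0, 7, 10].
  Check: interpolating c through the α_i gives m(x) = 9 + 3·x (degree < 2) with m(α_i) = c_i for every i, so c is indeed a codeword.


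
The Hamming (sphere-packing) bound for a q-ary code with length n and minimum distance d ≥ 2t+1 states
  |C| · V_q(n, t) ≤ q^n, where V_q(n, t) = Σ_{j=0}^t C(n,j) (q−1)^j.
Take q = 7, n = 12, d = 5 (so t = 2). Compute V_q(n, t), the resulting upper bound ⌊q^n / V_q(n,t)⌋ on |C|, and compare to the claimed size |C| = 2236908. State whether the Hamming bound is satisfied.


V_q(n, t) = 2449, q^n = 13841287201, Hamming bound = 5651811, |C| = 2236908 ≤ bound (satisfied).

Step 1: Compute V_q(n, t) = Σ_{j=0}^2 C(n, j) (q−1)^j.
  j = 0: C(12,0)·(6)^0 = 1·1 = 1.
  j = 1: C(12,1)·(6)^1 = 12·6 = 72.
  j = 2: C(12,2)·(6)^2 = 66·36 = 2376.
  V_q(n, t) = 1 + 72 + 2376 = 2449.
Step 2: q^n = 7^12 = 13841287201.
Step 3: Hamming bound ⌊q^n / V_q(n,t)⌋ = ⌊13841287201/2449⌋ = 5651811.
Step 4: Compare |C| = 2236908 to 5651811: satisfied.
The claimed |C| lies below the Hamming bound.


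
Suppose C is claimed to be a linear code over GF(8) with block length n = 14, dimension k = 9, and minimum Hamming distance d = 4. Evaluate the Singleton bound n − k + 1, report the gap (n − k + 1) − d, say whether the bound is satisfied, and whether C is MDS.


Singleton RHS = n − k + 1 = 6, slack = 2, bound satisfied, not MDS.

Singleton bound: d ≤ n − k + 1.
Here n = 14, k = 9, so n − k + 1 = 6.
Given d = 4, check d ≤ 6: YES.
Slack = (n − k + 1) − d = 2.
The code is NOT MDS (slack = 2 > 0).
Description: the claimed parameters are [14, 9, 4]_8; such a code would be non-MDS.


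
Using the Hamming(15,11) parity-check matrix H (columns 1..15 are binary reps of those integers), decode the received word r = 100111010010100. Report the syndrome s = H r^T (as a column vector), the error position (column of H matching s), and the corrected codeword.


s = (1, 0, 0, 0)^T, error position = 8, corrected codeword c = 100111000010100

Compute s = H r^T mod 2 one row at a time:
  s_1 = 1 + 0 + 0 + 1 + 0 + 1 + 0 + 0 = 3 ≡ 1 (mod 2).
  s_2 = 1 + 1 + 1 + 0 + 0 + 1 + 0 + 0 = 4 ≡ 0 (mod 2).
  s_3 = 0 + 0 + 1 + 0 + 0 + 1 + 0 + 0 = 2 ≡ 0 (mod 2).
  s_4 = 1 + 0 + 1 + 0 + 0 + 1 + 1 + 0 = 4 ≡ 0 (mod 2).
s = (1, 0, 0, 0)^T — this equals column 8 of H (binary 1000), so error is at position 8.
Correct: flip bit 8 of r = 100111010010100 to get c = 100111000010100.


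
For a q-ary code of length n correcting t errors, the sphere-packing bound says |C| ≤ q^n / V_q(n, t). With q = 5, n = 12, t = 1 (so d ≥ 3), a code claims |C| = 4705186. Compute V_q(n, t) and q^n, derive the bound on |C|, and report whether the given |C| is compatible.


V_q(n, t) = 49, q^n = 244140625, Hamming bound = 4982461, |C| = 4705186 ≤ bound (satisfied).

Step 1: Compute V_q(n, t) = Σ_{j=0}^1 C(n, j) (q−1)^j.
  j = 0: C(12,0)·(4)^0 = 1·1 = 1.
  j = 1: C(12,1)·(4)^1 = 12·4 = 48.
  V_q(n, t) = 1 + 48 = 49.
Step 2: q^n = 5^12 = 244140625.
Step 3: Hamming bound ⌊q^n / V_q(n,t)⌋ = ⌊244140625/49⌋ = 4982461.
Step 4: Compare |C| = 4705186 to 4982461: satisfied.
The claimed |C| lies below the Hamming bound.


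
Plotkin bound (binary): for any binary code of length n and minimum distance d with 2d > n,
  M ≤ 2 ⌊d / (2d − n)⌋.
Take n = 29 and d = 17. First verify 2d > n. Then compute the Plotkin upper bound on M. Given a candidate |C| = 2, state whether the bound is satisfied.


Plotkin bound M ≤ 6; given |C| = 2 ≤ bound (satisfied).

Check applicability: 2d = 34, n = 29.
2d − n = 5 > 0, so Plotkin applies.
Compute d/(2d−n) = 17/5 ≈ 3.4000.
⌊d/(2d−n)⌋ = 3.
Plotkin bound: M ≤ 2·3 = 6.
Given |C| = 2, check: satisfied.
This |C| is below the Plotkin bound.


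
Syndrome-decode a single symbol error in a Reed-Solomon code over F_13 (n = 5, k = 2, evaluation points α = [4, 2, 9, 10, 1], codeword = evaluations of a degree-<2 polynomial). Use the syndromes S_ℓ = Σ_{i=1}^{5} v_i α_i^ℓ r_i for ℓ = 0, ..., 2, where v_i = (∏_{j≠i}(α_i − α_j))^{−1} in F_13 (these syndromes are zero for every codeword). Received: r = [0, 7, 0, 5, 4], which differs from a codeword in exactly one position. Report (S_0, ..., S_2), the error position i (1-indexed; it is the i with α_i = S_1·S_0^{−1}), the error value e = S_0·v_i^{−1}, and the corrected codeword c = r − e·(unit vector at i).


S = (4, 10, 12), error at position 3, error magnitude e = 11, c = [0, 7, 2, 5, 4].

Step 1: column multipliers v_i = (∏_{j≠i}(α_i − α_j))^{−1} mod 13.
  i = 1 (α = 4): (4−2)(4−9)(4−10)(4−1) = 2·(−5)·(−6)·3 = 180 ≡ 11, so v_1 = 11^{−1} = 6 (mod 13).
  i = 2 (α = 2): (2−4)(2−9)(2−10)(2−1) = (−2)·(−7)·(−8)·1 = −112 ≡ 5, so v_2 = 5^{−1} = 8 (mod 13).
  i = 3 (α = 9): (9−4)(9−2)(9−10)(9−1) = 5·7·(−1)·8 = −280 ≡ 6, so v_3 = 6^{−1} = 11 (mod 13).
  i = 4 (α = 10): (10−4)(10−2)(10−9)(10−1) = 6·8·1·9 = 432 ≡ 3, so v_4 = 3^{−1} = 9 (mod 13).
  i = 5 (α = 1): (1−4)(1−2)(1−9)(1−10) = (−3)·(−1)·(−8)·(−9) = 216 ≡ 8, so v_5 = 8^{−1} = 5 (mod 13).
  v = [6, 8, 11, 9, 5].
Step 2: syndromes of r = [0, 7, 0, 5, 4] (all sums mod 13).
  S_0 = Σ v_i r_i = 6·0 + 8·7 + 11·0 + 9·5 + 5·4 = 121 ≡ 4.
  S_1 = Σ v_i α_i r_i = 6·4·0 + 8·2·7 + 11·9·0 + 9·10·5 + 5·1·4 = 582 ≡ 10.
  α_i^2 mod 13 = [3, 4, 3, 9, 1].
  S_2 = Σ v_i α_i^2 r_i = 6·3·0 + 8·4·7 + 11·3·0 + 9·9·5 + 5·1·4 = 649 ≡ 12.
  S = (4, 10, 12) ≠ 0, so r is not a codeword (an error is present).
Step 3: locate the error. For a single error e at position i, S_ℓ = v_i·e·α_i^ℓ, so α_err = S_1/S_0.
  S_0^{−1} = 4^{−1} = 10 (mod 13), so α_err = 10·10 = 100 ≡ 9 = α_3. Error position i = 3.
  Consistency check: S_2/S_1 = 12·4 = 48 ≡ 9 = α_err ✓ (single-error assumption holds).
Step 4: error magnitude e = S_0/v_3 = S_0·∏_{j≠3}(α_3 − α_j) = 4·6 = 24 ≡ 11 (mod 13).
Step 5: correct position 3: c_3 = r_3 − e = 0 − 11 ≡ 2 (mod 13). Hence c = [0, 7, 2, 5, 4].
  Check: interpolating c through the α_i gives m(x) = 1 + 3·x (degree < 2) with m(α_i) = c_i for every i, so c is indeed a codeword.


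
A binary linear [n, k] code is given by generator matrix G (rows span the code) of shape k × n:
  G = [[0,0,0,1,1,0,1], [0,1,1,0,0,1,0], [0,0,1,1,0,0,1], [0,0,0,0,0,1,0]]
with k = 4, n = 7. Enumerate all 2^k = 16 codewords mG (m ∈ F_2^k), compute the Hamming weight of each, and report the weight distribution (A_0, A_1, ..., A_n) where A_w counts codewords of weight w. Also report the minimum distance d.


Weight distribution: A_0 = 1, A_1 = 1, A_2 = 3, A_3 = 6, A_4 = 3, A_5 = 1, A_6 = 1. Minimum distance d = 1.

Enumerate all 2^4 = 16 messages m ∈ F_2^4.
For each, compute codeword c = mG in F_2^7, then tally its weight.
  m = 0000 → c = 0000000, weight = 0.
  m = 1000 → c = 0001101, weight = 3.
  m = 0100 → c = 0110010, weight = 3.
  m = 1100 → c = 0111111, weight = 6.
  m = 0010 → c = 0011001, weight = 3.
  m = 1010 → c = 0010100, weight = 2.
  m = 0110 → c = 0101011, weight = 4.
  m = 1110 → c = 0100110, weight = 3.
  m = 0001 → c = 0000010, weight = 1.
  m = 1001 → c = 0001111, weight = 4.
  m = 0101 → c = 0110000, weight = 2.
  m = 1101 → c = 0111101, weight = 5.
  m = 0011 → c = 0011011, weight = 4.
  m = 1011 → c = 0010110, weight = 3.
  m = 0111 → c = 0101001, weight = 3.
  m = 1111 → c = 0100100, weight = 2.
Tally weights:
  weight 0: 1 codewords.
  weight 1: 1 codewords.
  weight 2: 3 codewords.
  weight 3: 6 codewords.
  weight 4: 3 codewords.
  weight 5: 1 codewords.
  weight 6: 1 codewords.
Minimum distance d = smallest w > 0 with A_w > 0 = 1.
Sanity: Σ A_w = 16 = 2^4 = 16 ✓.


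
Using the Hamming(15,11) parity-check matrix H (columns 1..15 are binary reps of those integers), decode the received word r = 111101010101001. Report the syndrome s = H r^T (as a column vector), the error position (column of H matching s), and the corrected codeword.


s = (0, 0, 1, 1)^T, error position = 3, corrected codeword c = 110101010101001

Compute s = H r^T mod 2 one row at a time:
  s_1 = 1 + 0 + 1 + 0 + 1 + 0 + 0 + 1 = 4 ≡ 0 (mod 2).
  s_2 = 1 + 0 + 1 + 0 + 1 + 0 + 0 + 1 = 4 ≡ 0 (mod 2).
  s_3 = 1 + 1 + 1 + 0 + 1 + 0 + 0 + 1 = 5 ≡ 1 (mod 2).
  s_4 = 1 + 1 + 0 + 0 + 0 + 0 + 0 + 1 = 3 ≡ 1 (mod 2).
s = (0, 0, 1, 1)^T — this equals column 3 of H (binary 0011), so error is at position 3.
Correct: flip bit 3 of r = 111101010101001 to get c = 110101010101001.


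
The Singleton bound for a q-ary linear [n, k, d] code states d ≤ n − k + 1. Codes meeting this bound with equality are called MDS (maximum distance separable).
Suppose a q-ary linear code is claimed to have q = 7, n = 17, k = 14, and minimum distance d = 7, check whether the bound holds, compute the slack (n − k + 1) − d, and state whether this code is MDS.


Singleton RHS = n − k + 1 = 4, slack = -3, bound violated (no such code; not MDS).

Singleton bound: d ≤ n − k + 1.
Here n = 17, k = 14, so n − k + 1 = 4.
Given d = 7, check d ≤ 4: NO.
Slack = (n − k + 1) − d = -3.
The slack is negative: d = 7 exceeds n − k + 1 = 4 by 3, so the Singleton bound is violated and no linear [17, 14, 7]_7 code can exist. In particular it is not MDS (MDS requires d = n − k + 1 exactly).
Description: the claimed parameters are [17, 14, 7]_7; such a code would be impossible (violates the Singleton bound).


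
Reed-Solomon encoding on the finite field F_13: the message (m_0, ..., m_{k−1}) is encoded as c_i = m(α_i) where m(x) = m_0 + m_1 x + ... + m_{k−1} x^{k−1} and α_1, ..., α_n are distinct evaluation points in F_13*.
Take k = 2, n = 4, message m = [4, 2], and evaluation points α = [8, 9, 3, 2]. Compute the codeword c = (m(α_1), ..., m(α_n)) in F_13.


c = [7, 9, 10, 8]

Message polynomial: m(x) = 4 + 2·x (mod 13).
For each evaluation point α_i, compute m(α_i) mod 13:
  α_1 = 8: Horner steps 2 → 7, so m(8) = 7.
  α_2 = 9: Horner steps 2 → 9, so m(9) = 9.
  α_3 = 3: Horner steps 2 → 10, so m(3) = 10.
  α_4 = 2: Horner steps 2 → 8, so m(2) = 8.
Codeword c = [7, 9, 10, 8] ∈ F_13^4.


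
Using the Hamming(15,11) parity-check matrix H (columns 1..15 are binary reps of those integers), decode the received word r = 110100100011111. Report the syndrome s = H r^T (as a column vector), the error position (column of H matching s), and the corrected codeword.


s = (1, 0, 1, 1)^T, error position = 11, corrected codeword c = 110100100001111

Compute s = H r^T mod 2 one row at a time:
  s_1 = 0 + 0 + 0 + 1 + 1 + 1 + 1 + 1 = 5 ≡ 1 (mod 2).
  s_2 = 1 + 0 + 0 + 1 + 1 + 1 + 1 + 1 = 6 ≡ 0 (mod 2).
  s_3 = 1 + 0 + 0 + 1 + 0 + 1 + 1 + 1 = 5 ≡ 1 (mod 2).
  s_4 = 1 + 0 + 0 + 1 + 0 + 1 + 1 + 1 = 5 ≡ 1 (mod 2).
s = (1, 0, 1, 1)^T — this equals column 11 of H (binary 1011), so error is at position 11.
Correct: flip bit 11 of r = 110100100011111 to get c = 110100100001111.


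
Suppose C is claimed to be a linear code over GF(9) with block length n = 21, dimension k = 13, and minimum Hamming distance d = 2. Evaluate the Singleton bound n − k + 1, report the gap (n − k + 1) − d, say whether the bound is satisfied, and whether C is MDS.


Singleton RHS = n − k + 1 = 9, slack = 7, bound satisfied, not MDS.

Singleton bound: d ≤ n − k + 1.
Here n = 21, k = 13, so n − k + 1 = 9.
Given d = 2, check d ≤ 9: YES.
Slack = (n − k + 1) − d = 7.
The code is NOT MDS (slack = 7 > 0).
Description: the claimed parameters are [21, 13, 2]_9; such a code would be non-MDS.


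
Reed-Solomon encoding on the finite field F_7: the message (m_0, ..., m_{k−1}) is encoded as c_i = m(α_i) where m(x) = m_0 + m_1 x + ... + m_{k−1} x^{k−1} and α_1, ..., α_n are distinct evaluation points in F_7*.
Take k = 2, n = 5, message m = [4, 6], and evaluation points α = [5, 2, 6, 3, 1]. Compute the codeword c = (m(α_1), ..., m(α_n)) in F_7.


c = [6, 2, 5, 1, 3]

Message polynomial: m(x) = 4 + 6·x (mod 7).
For each evaluation point α_i, compute m(α_i) mod 7:
  α_1 = 5: Horner steps 6 → 6, so m(5) = 6.
  α_2 = 2: Horner steps 6 → 2, so m(2) = 2.
  α_3 = 6: Horner steps 6 → 5, so m(6) = 5.
  α_4 = 3: Horner steps 6 → 1, so m(3) = 1.
  α_5 = 1: Horner steps 6 → 3, so m(1) = 3.
Codeword c = [6, 2, 5, 1, 3] ∈ F_7^5.


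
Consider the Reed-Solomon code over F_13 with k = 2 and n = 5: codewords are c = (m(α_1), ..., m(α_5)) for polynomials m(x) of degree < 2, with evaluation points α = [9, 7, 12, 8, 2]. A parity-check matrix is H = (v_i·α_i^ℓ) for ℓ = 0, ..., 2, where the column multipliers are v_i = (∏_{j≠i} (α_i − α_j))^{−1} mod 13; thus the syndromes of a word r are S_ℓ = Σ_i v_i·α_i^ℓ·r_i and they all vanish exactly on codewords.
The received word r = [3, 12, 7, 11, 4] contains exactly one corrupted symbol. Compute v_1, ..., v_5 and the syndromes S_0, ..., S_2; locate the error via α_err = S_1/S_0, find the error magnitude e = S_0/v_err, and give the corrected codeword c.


S = (11, 8, 7), error at position 1, error magnitude e = 6, c = [10, 12, 7, 11, 4].

Step 1: column multipliers v_i = (∏_{j≠i}(α_i − α_j))^{−1} mod 13.
  i = 1 (α = 9): (9−7)(9−12)(9−8)(9−2) = 2·(−3)·1·7 = −42 ≡ 10, so v_1 = 10^{−1} = 4 (mod 13).
  i = 2 (α = 7): (7−9)(7−12)(7−8)(7−2) = (−2)·(−5)·(−1)·5 = −50 ≡ 2, so v_2 = 2^{−1} = 7 (mod 13).
  i = 3 (α = 12): (12−9)(12−7)(12−8)(12−2) = 3·5·4·10 = 600 ≡ 2, so v_3 = 2^{−1} = 7 (mod 13).
  i = 4 (α = 8): (8−9)(8−7)(8−12)(8−2) = (−1)·1·(−4)·6 = 24 ≡ 11, so v_4 = 11^{−1} = 6 (mod 13).
  i = 5 (α = 2): (2−9)(2−7)(2−12)(2−8) = (−7)·(−5)·(−10)·(−6) = 2100 ≡ 7, so v_5 = 7^{−1} = 2 (mod 13).
  v = [4, 7, 7, 6, 2].
Step 2: syndromes of r = [3, 12, 7, 11, 4] (all sums mod 13).
  S_0 = Σ v_i r_i = 4·3 + 7·12 + 7·7 + 6·11 + 2·4 = 219 ≡ 11.
  S_1 = Σ v_i α_i r_i = 4·9·3 + 7·7·12 + 7·12·7 + 6·8·11 + 2·2·4 = 1828 ≡ 8.
  α_i^2 mod 13 = [3, 10, 1, 12, 4].
  S_2 = Σ v_i α_i^2 r_i = 4·3·3 + 7·10·12 + 7·1·7 + 6·12·11 + 2·4·4 = 1749 ≡ 7.
  S = (11, 8, 7) ≠ 0, so r is not a codeword (an error is present).
Step 3: locate the error. For a single error e at position i, S_ℓ = v_i·e·α_i^ℓ, so α_err = S_1/S_0.
  S_0^{−1} = 11^{−1} = 6 (mod 13), so α_err = 8·6 = 48 ≡ 9 = α_1. Error position i = 1.
  Consistency check: S_2/S_1 = 7·5 = 35 ≡ 9 = α_err ✓ (single-error assumption holds).
Step 4: error magnitude e = S_0/v_1 = S_0·∏_{j≠1}(α_1 − α_j) = 11·10 = 110 ≡ 6 (mod 13).
Step 5: correct position 1: c_1 = r_1 − e = 3 − 6 ≡ 10 (mod 13). Hence c = [10, 12, 7, 11, 4].
  Check: interpolating c through the α_i gives m(x) = 6 + 12·x (degree < 2) with m(α_i) = c_i for every i, so c is indeed a codeword.


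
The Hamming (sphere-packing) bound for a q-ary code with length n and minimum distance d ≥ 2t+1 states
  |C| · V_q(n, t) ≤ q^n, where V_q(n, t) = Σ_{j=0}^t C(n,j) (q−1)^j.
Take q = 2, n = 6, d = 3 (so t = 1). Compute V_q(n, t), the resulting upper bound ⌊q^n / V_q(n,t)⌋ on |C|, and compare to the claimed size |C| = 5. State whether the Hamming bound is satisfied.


V_q(n, t) = 7, q^n = 64, Hamming bound = 9, |C| = 5 ≤ bound (satisfied).

Step 1: Compute V_q(n, t) = Σ_{j=0}^1 C(n, j) (q−1)^j.
  j = 0: C(6,0)·(1)^0 = 1·1 = 1.
  j = 1: C(6,1)·(1)^1 = 6·1 = 6.
  V_q(n, t) = 1 + 6 = 7.
Step 2: q^n = 2^6 = 64.
Step 3: Hamming bound ⌊q^n / V_q(n,t)⌋ = ⌊64/7⌋ = 9.
Step 4: Compare |C| = 5 to 9: satisfied.
The claimed |C| lies below the Hamming bound.


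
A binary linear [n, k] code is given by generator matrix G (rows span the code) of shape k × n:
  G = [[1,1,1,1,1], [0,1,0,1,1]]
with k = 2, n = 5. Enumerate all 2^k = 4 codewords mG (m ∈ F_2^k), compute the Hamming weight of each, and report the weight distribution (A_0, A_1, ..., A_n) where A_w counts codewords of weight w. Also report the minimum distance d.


Weight distribution: A_0 = 1, A_2 = 1, A_3 = 1, A_5 = 1. Minimum distance d = 2.

Enumerate all 2^2 = 4 messages m ∈ F_2^2.
For each, compute codeword c = mG in F_2^5, then tally its weight.
  m = 00 → c = 00000, weight = 0.
  m = 10 → c = 11111, weight = 5.
  m = 01 → c = 01011, weight = 3.
  m = 11 → c = 10100, weight = 2.
Tally weights:
  weight 0: 1 codewords.
  weight 2: 1 codewords.
  weight 3: 1 codewords.
  weight 5: 1 codewords.
Minimum distance d = smallest w > 0 with A_w > 0 = 2.
Sanity: Σ A_w = 4 = 2^2 = 4 ✓.


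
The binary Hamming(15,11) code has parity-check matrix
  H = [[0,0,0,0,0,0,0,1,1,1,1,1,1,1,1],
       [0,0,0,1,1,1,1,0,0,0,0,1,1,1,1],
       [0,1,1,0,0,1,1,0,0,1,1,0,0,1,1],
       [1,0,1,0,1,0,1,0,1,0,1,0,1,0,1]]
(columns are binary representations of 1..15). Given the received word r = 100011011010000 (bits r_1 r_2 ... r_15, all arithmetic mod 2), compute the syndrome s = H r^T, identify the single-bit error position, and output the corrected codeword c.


s = (1, 0, 0, 0)^T, error position = 8, corrected codeword c = 100011001010000

Compute s = H r^T mod 2 one row at a time:
  s_1 = 1 + 1 + 0 + 1 + 0 + 0 + 0 + 0 = 3 ≡ 1 (mod 2).
  s_2 = 0 + 1 + 1 + 0 + 0 + 0 + 0 + 0 = 2 ≡ 0 (mod 2).
  s_3 = 0 + 0 + 1 + 0 + 0 + 1 + 0 + 0 = 2 ≡ 0 (mod 2).
  s_4 = 1 + 0 + 1 + 0 + 1 + 1 + 0 + 0 = 4 ≡ 0 (mod 2).
s = (1, 0, 0, 0)^T — this equals column 8 of H (binary 1000), so error is at position 8.
Correct: flip bit 8 of r = 100011011010000 to get c = 100011001010000.


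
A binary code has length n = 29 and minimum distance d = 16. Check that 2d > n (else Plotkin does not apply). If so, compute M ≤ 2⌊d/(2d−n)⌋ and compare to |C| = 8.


Plotkin bound M ≤ 10; given |C| = 8 ≤ bound (satisfied).

Check applicability: 2d = 32, n = 29.
2d − n = 3 > 0, so Plotkin applies.
Compute d/(2d−n) = 16/3 ≈ 5.3333.
⌊d/(2d−n)⌋ = 5.
Plotkin bound: M ≤ 2·5 = 10.
Given |C| = 8, check: satisfied.
This |C| is below the Plotkin bound.


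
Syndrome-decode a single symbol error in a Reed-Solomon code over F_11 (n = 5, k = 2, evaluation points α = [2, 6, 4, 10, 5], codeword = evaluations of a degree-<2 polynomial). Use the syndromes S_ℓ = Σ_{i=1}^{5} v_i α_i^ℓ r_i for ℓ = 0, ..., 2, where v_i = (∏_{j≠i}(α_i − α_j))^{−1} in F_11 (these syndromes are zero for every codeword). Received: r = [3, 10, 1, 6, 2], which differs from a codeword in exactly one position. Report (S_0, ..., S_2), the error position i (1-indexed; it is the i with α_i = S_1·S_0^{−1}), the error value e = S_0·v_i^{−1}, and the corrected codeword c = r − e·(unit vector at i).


S = (6, 8, 7), error at position 5, error magnitude e = 2, c = [3, 10, 1, 6, 0].

Step 1: column multipliers v_i = (∏_{j≠i}(α_i − α_j))^{−1} mod 11.
  i = 1 (α = 2): (2−6)(2−4)(2−10)(2−5) = (−4)·(−2)·(−8)·(−3) = 192 ≡ 5, so v_1 = 5^{−1} = 9 (mod 11).
  i = 2 (α = 6): (6−2)(6−4)(6−10)(6−5) = 4·2·(−4)·1 = −32 ≡ 1, so v_2 = 1^{−1} = 1 (mod 11).
  i = 3 (α = 4): (4−2)(4−6)(4−10)(4−5) = 2·(−2)·(−6)·(−1) = −24 ≡ 9, so v_3 = 9^{−1} = 5 (mod 11).
  i = 4 (α = 10): (10−2)(10−6)(10−4)(10−5) = 8·4·6·5 = 960 ≡ 3, so v_4 = 3^{−1} = 4 (mod 11).
  i = 5 (α = 5): (5−2)(5−6)(5−4)(5−10) = 3·(−1)·1·(−5) = 15 ≡ 4, so v_5 = 4^{−1} = 3 (mod 11).
  v = [9, 1, 5, 4, 3].
Step 2: syndromes of r = [3, 10, 1, 6, 2] (all sums mod 11).
  S_0 = Σ v_i r_i = 9·3 + 1·10 + 5·1 + 4·6 + 3·2 = 72 ≡ 6.
  S_1 = Σ v_i α_i r_i = 9·2·3 + 1·6·10 + 5·4·1 + 4·10·6 + 3·5·2 = 404 ≡ 8.
  α_i^2 mod 11 = [4, 3, 5, 1, 3].
  S_2 = Σ v_i α_i^2 r_i = 9·4·3 + 1·3·10 + 5·5·1 + 4·1·6 + 3·3·2 = 205 ≡ 7.
  S = (6, 8, 7) ≠ 0, so r is not a codeword (an error is present).
Step 3: locate the error. For a single error e at position i, S_ℓ = v_i·e·α_i^ℓ, so α_err = S_1/S_0.
  S_0^{−1} = 6^{−1} = 2 (mod 11), so α_err = 8·2 = 16 ≡ 5 = α_5. Error position i = 5.
  Consistency check: S_2/S_1 = 7·7 = 49 ≡ 5 = α_err ✓ (single-error assumption holds).
Step 4: error magnitude e = S_0/v_5 = S_0·∏_{j≠5}(α_5 − α_j) = 6·4 = 24 ≡ 2 (mod 11).
Step 5: correct position 5: c_5 = r_5 − e = 2 − 2 ≡ 0 (mod 11). Hence c = [3, 10, 1, 6, 0].
  Check: interpolating c through the α_i gives m(x) = 5 + 10·x (degree < 2) with m(α_i) = c_i for every i, so c is indeed a codeword.


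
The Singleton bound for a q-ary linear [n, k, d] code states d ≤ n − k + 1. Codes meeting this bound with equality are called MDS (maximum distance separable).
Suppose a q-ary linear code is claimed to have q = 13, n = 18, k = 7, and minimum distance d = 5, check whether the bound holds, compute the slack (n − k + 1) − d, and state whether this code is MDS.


Singleton RHS = n − k + 1 = 12, slack = 7, bound satisfied, not MDS.

Singleton bound: d ≤ n − k + 1.
Here n = 18, k = 7, so n − k + 1 = 12.
Given d = 5, check d ≤ 12: YES.
Slack = (n − k + 1) − d = 7.
The code is NOT MDS (slack = 7 > 0).
Description: the claimed parameters are [18, 7, 5]_13; such a code would be non-MDS.


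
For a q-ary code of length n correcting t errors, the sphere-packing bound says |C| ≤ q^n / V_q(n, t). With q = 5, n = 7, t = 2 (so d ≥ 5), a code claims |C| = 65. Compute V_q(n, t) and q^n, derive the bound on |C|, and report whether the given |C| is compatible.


V_q(n, t) = 365, q^n = 78125, Hamming bound = 214, |C| = 65 ≤ bound (satisfied).

Step 1: Compute V_q(n, t) = Σ_{j=0}^2 C(n, j) (q−1)^j.
  j = 0: C(7,0)·(4)^0 = 1·1 = 1.
  j = 1: C(7,1)·(4)^1 = 7·4 = 28.
  j = 2: C(7,2)·(4)^2 = 21·16 = 336.
  V_q(n, t) = 1 + 28 + 336 = 365.
Step 2: q^n = 5^7 = 78125.
Step 3: Hamming bound ⌊q^n / V_q(n,t)⌋ = ⌊78125/365⌋ = 214.
Step 4: Compare |C| = 65 to 214: satisfied.
The claimed |C| lies below the Hamming bound.


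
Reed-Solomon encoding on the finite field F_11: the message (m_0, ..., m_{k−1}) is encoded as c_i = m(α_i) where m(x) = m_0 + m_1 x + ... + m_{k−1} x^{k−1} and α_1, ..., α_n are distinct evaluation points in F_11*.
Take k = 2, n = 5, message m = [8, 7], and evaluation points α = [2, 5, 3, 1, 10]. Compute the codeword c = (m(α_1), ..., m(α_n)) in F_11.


c = [0, 10, 7, 4, 1]

Message polynomial: m(x) = 8 + 7·x (mod 11).
For each evaluation point α_i, compute m(α_i) mod 11:
  α_1 = 2: Horner steps 7 → 0, so m(2) = 0.
  α_2 = 5: Horner steps 7 → 10, so m(5) = 10.
  α_3 = 3: Horner steps 7 → 7, so m(3) = 7.
  α_4 = 1: Horner steps 7 → 4, so m(1) = 4.
  α_5 = 10: Horner steps 7 → 1, so m(10) = 1.
Codeword c = [0, 10, 7, 4, 1] ∈ F_11^5.


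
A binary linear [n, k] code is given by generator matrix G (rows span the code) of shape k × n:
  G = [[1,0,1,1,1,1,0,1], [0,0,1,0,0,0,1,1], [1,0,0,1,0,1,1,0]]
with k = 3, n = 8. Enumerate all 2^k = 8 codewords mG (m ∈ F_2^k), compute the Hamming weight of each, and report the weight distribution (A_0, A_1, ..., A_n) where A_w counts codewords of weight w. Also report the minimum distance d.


Weight distribution: A_0 = 1, A_1 = 1, A_3 = 1, A_4 = 2, A_5 = 2, A_6 = 1. Minimum distance d = 1.

Enumerate all 2^3 = 8 messages m ∈ F_2^3.
For each, compute codeword c = mG in F_2^8, then tally its weight.
  m = 000 → c = 00000000, weight = 0.
  m = 100 → c = 10111101, weight = 6.
  m = 010 → c = 00100011, weight = 3.
  m = 110 → c = 10011110, weight = 5.
  m = 001 → c = 10010110, weight = 4.
  m = 101 → c = 00101011, weight = 4.
  m = 011 → c = 10110101, weight = 5.
  m = 111 → c = 00001000, weight = 1.
Tally weights:
  weight 0: 1 codewords.
  weight 1: 1 codewords.
  weight 3: 1 codewords.
  weight 4: 2 codewords.
  weight 5: 2 codewords.
  weight 6: 1 codewords.
Minimum distance d = smallest w > 0 with A_w > 0 = 1.
Sanity: Σ A_w = 8 = 2^3 = 8 ✓.


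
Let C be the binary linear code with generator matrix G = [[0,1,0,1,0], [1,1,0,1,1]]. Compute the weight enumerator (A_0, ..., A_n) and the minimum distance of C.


Weight distribution: A_0 = 1, A_2 = 2, A_4 = 1. Minimum distance d = 2.

Enumerate all 2^2 = 4 messages m ∈ F_2^2.
For each, compute codeword c = mG in F_2^5, then tally its weight.
  m = 00 → c = 00000, weight = 0.
  m = 10 → c = 01010, weight = 2.
  m = 01 → c = 11011, weight = 4.
  m = 11 → c = 10001, weight = 2.
Tally weights:
  weight 0: 1 codewords.
  weight 2: 2 codewords.
  weight 4: 1 codewords.
Minimum distance d = smallest w > 0 with A_w > 0 = 2.
Sanity: Σ A_w = 4 = 2^2 = 4 ✓.


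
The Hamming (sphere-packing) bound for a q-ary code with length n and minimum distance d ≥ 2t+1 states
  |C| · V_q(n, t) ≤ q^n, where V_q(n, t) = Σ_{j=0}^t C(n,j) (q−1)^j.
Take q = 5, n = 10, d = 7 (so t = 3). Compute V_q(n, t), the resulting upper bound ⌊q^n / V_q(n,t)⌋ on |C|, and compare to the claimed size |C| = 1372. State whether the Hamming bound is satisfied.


V_q(n, t) = 8441, q^n = 9765625, Hamming bound = 1156, |C| = 1372 > bound (violated).

Step 1: Compute V_q(n, t) = Σ_{j=0}^3 C(n, j) (q−1)^j.
  j = 0: C(10,0)·(4)^0 = 1·1 = 1.
  j = 1: C(10,1)·(4)^1 = 10·4 = 40.
  j = 2: C(10,2)·(4)^2 = 45·16 = 720.
  j = 3: C(10,3)·(4)^3 = 120·64 = 7680.
  V_q(n, t) = 1 + 40 + 720 + 7680 = 8441.
Step 2: q^n = 5^10 = 9765625.
Step 3: Hamming bound ⌊q^n / V_q(n,t)⌋ = ⌊9765625/8441⌋ = 1156.
Step 4: Compare |C| = 1372 to 1156: violated.
The claimed |C| lies above the Hamming bound, so no 5-ary code of length 10 with d ≥ 7 can have 1372 codewords.


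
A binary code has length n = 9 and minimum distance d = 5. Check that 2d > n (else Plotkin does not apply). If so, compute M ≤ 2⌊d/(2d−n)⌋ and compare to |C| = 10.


Plotkin bound M ≤ 10; given |C| = 10 ≤ bound (satisfied).

Check applicability: 2d = 10, n = 9.
2d − n = 1 > 0, so Plotkin applies.
Compute d/(2d−n) = 5/1 ≈ 5.0000.
⌊d/(2d−n)⌋ = 5.
Plotkin bound: M ≤ 2·5 = 10.
Given |C| = 10, check: satisfied.
This |C| is at the Plotkin bound.


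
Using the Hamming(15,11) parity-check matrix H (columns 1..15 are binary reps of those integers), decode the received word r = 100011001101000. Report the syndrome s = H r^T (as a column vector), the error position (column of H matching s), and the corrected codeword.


s = (1, 1, 0, 1)^T, error position = 13, corrected codeword c = 100011001101100

Compute s = H r^T mod 2 one row at a time:
  s_1 = 0 + 1 + 1 + 0 + 1 + 0 + 0 + 0 = 3 ≡ 1 (mod 2).
  s_2 = 0 + 1 + 1 + 0 + 1 + 0 + 0 + 0 = 3 ≡ 1 (mod 2).
  s_3 = 0 + 0 + 1 + 0 + 1 + 0 + 0 + 0 = 2 ≡ 0 (mod 2).
  s_4 = 1 + 0 + 1 + 0 + 1 + 0 + 0 + 0 = 3 ≡ 1 (mod 2).
s = (1, 1, 0, 1)^T — this equals column 13 of H (binary 1101), so error is at position 13.
Correct: flip bit 13 of r = 100011001101000 to get c = 100011001101100.


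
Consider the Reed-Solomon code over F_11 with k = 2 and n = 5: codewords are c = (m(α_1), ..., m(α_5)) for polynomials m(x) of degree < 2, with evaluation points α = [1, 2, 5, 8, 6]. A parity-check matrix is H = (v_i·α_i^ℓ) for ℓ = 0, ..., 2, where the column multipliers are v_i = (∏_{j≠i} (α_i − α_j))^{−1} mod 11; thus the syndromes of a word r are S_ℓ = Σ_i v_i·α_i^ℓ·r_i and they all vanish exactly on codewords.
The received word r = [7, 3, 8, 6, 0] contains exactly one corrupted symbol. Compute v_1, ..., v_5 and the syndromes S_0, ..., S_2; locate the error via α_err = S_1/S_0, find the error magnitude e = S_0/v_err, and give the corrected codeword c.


S = (3, 6, 1), error at position 2, error magnitude e = 4, c = [7, 10, 8, 6, 0].

Step 1: column multipliers v_i = (∏_{j≠i}(α_i − α_j))^{−1} mod 11.
  i = 1 (α = 1): (1−2)(1−5)(1−8)(1−6) = (−1)·(−4)·(−7)·(−5) = 140 ≡ 8, so v_1 = 8^{−1} = 7 (mod 11).
  i = 2 (α = 2): (2−1)(2−5)(2−8)(2−6) = 1·(−3)·(−6)·(−4) = −72 ≡ 5, so v_2 = 5^{−1} = 9 (mod 11).
  i = 3 (α = 5): (5−1)(5−2)(5−8)(5−6) = 4·3·(−3)·(−1) = 36 ≡ 3, so v_3 = 3^{−1} = 4 (mod 11).
  i = 4 (α = 8): (8−1)(8−2)(8−5)(8−6) = 7·6·3·2 = 252 ≡ 10, so v_4 = 10^{−1} = 10 (mod 11).
  i = 5 (α = 6): (6−1)(6−2)(6−5)(6−8) = 5·4·1·(−2) = −40 ≡ 4, so v_5 = 4^{−1} = 3 (mod 11).
  v = [7, 9, 4, 10, 3].
Step 2: syndromes of r = [7, 3, 8, 6, 0] (all sums mod 11).
  S_0 = Σ v_i r_i = 7·7 + 9·3 + 4·8 + 10·6 + 3·0 = 168 ≡ 3.
  S_1 = Σ v_i α_i r_i = 7·1·7 + 9·2·3 + 4·5·8 + 10·8·6 + 3·6·0 = 743 ≡ 6.
  α_i^2 mod 11 = [1, 4, 3, 9, 3].
  S_2 = Σ v_i α_i^2 r_i = 7·1·7 + 9·4·3 + 4·3·8 + 10·9·6 + 3·3·0 = 793 ≡ 1.
  S = (3, 6, 1) ≠ 0, so r is not a codeword (an error is present).
Step 3: locate the error. For a single error e at position i, S_ℓ = v_i·e·α_i^ℓ, so α_err = S_1/S_0.
  S_0^{−1} = 3^{−1} = 4 (mod 11), so α_err = 6·4 = 24 ≡ 2 = α_2. Error position i = 2.
  Consistency check: S_2/S_1 = 1·2 = 2 ≡ 2 = α_err ✓ (single-error assumption holds).
Step 4: error magnitude e = S_0/v_2 = S_0·∏_{j≠2}(α_2 − α_j) = 3·5 = 15 ≡ 4 (mod 11).
Step 5: correct position 2: c_2 = r_2 − e = 3 − 4 ≡ 10 (mod 11). Hence c = [7, 10, 8, 6, 0].
  Check: interpolating c through the α_i gives m(x) = 4 + 3·x (degree < 2) with m(α_i) = c_i for every i, so c is indeed a codeword.


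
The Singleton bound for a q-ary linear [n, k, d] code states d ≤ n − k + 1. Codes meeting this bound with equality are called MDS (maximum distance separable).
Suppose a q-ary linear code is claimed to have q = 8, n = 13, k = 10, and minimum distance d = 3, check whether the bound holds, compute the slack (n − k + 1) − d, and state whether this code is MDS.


Singleton RHS = n − k + 1 = 4, slack = 1, bound satisfied, not MDS.

Singleton bound: d ≤ n − k + 1.
Here n = 13, k = 10, so n − k + 1 = 4.
Given d = 3, check d ≤ 4: YES.
Slack = (n − k + 1) − d = 1.
The code is NOT MDS (slack = 1 > 0).
Description: the claimed parameters are [13, 10, 3]_8; such a code would be non-MDS.


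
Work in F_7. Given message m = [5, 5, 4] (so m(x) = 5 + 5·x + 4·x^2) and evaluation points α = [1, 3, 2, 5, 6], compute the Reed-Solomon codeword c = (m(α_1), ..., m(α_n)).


c = [0, 0, 3, 4, 4]

Message polynomial: m(x) = 5 + 5·x + 4·x^2 (mod 7).
For each evaluation point α_i, compute m(α_i) mod 7:
  α_1 = 1: Horner steps 4 → 2 → 0, so m(1) = 0.
  α_2 = 3: Horner steps 4 → 3 → 0, so m(3) = 0.
  α_3 = 2: Horner steps 4 → 6 → 3, so m(2) = 3.
  α_4 = 5: Horner steps 4 → 4 → 4, so m(5) = 4.
  α_5 = 6: Horner steps 4 → 1 → 4, so m(6) = 4.
Codeword c = [0, 0, 3, 4, 4] ∈ F_7^5.


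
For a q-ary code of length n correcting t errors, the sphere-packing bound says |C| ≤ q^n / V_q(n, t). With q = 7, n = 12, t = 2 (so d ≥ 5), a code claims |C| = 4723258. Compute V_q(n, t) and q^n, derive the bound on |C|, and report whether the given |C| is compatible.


V_q(n, t) = 2449, q^n = 13841287201, Hamming bound = 5651811, |C| = 4723258 ≤ bound (satisfied).

Step 1: Compute V_q(n, t) = Σ_{j=0}^2 C(n, j) (q−1)^j.
  j = 0: C(12,0)·(6)^0 = 1·1 = 1.
  j = 1: C(12,1)·(6)^1 = 12·6 = 72.
  j = 2: C(12,2)·(6)^2 = 66·36 = 2376.
  V_q(n, t) = 1 + 72 + 2376 = 2449.
Step 2: q^n = 7^12 = 13841287201.
Step 3: Hamming bound ⌊q^n / V_q(n,t)⌋ = ⌊13841287201/2449⌋ = 5651811.
Step 4: Compare |C| = 4723258 to 5651811: satisfied.
The claimed |C| lies below the Hamming bound.


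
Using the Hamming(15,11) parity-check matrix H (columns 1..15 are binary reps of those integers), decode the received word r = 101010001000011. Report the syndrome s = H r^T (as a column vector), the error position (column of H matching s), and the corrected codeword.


s = (1, 1, 1, 1)^T, error position = 15, corrected codeword c = 101010001000010

Compute s = H r^T mod 2 one row at a time:
  s_1 = 0 + 1 + 0 + 0 + 0 + 0 + 1 + 1 = 3 ≡ 1 (mod 2).
  s_2 = 0 + 1 + 0 + 0 + 0 + 0 + 1 + 1 = 3 ≡ 1 (mod 2).
  s_3 = 0 + 1 + 0 + 0 + 0 + 0 + 1 + 1 = 3 ≡ 1 (mod 2).
  s_4 = 1 + 1 + 1 + 0 + 1 + 0 + 0 + 1 = 5 ≡ 1 (mod 2).
s = (1, 1, 1, 1)^T — this equals column 15 of H (binary 1111), so error is at position 15.
Correct: flip bit 15 of r = 101010001000011 to get c = 101010001000010.


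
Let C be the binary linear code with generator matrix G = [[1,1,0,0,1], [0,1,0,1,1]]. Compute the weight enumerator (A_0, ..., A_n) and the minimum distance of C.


Weight distribution: A_0 = 1, A_2 = 1, A_3 = 2. Minimum distance d = 2.

Enumerate all 2^2 = 4 messages m ∈ F_2^2.
For each, compute codeword c = mG in F_2^5, then tally its weight.
  m = 00 → c = 00000, weight = 0.
  m = 10 → c = 11001, weight = 3.
  m = 01 → c = 01011, weight = 3.
  m = 11 → c = 10010, weight = 2.
Tally weights:
  weight 0: 1 codewords.
  weight 2: 1 codewords.
  weight 3: 2 codewords.
Minimum distance d = smallest w > 0 with A_w > 0 = 2.
Sanity: Σ A_w = 4 = 2^2 = 4 ✓.


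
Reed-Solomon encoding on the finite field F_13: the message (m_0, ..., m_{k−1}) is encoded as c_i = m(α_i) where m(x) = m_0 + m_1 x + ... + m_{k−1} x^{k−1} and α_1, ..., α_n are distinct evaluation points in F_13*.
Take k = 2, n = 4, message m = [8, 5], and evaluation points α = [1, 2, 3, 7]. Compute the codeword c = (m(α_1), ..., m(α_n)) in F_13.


c = [0, 5, 10, 4]

Message polynomial: m(x) = 8 + 5·x (mod 13).
For each evaluation point α_i, compute m(α_i) mod 13:
  α_1 = 1: Horner steps 5 → 0, so m(1) = 0.
  α_2 = 2: Horner steps 5 → 5, so m(2) = 5.
  α_3 = 3: Horner steps 5 → 10, so m(3) = 10.
  α_4 = 7: Horner steps 5 → 4, so m(7) = 4.
Codeword c = [0, 5, 10, 4] ∈ F_13^4.


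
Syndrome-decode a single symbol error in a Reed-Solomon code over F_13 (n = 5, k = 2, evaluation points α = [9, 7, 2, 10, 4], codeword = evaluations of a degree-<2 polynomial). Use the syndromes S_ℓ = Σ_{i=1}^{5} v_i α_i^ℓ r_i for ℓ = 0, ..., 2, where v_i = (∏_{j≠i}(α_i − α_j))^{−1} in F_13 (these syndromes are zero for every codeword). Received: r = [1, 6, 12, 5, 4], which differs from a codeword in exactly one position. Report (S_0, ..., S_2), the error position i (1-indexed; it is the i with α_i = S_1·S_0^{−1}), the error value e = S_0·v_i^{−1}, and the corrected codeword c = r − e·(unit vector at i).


S = (5, 7, 2), error at position 5, error magnitude e = 10, c = [1, 6, 12, 5, 7].

Step 1: column multipliers v_i = (∏_{j≠i}(α_i − α_j))^{−1} mod 13.
  i = 1 (α = 9): (9−7)(9−2)(9−10)(9−4) = 2·7·(−1)·5 = −70 ≡ 8, so v_1 = 8^{−1} = 5 (mod 13).
  i = 2 (α = 7): (7−9)(7−2)(7−10)(7−4) = (−2)·5·(−3)·3 = 90 ≡ 12, so v_2 = 12^{−1} = 12 (mod 13).
  i = 3 (α = 2): (2−9)(2−7)(2−10)(2−4) = (−7)·(−5)·(−8)·(−2) = 560 ≡ 1, so v_3 = 1^{−1} = 1 (mod 13).
  i = 4 (α = 10): (10−9)(10−7)(10−2)(10−4) = 1·3·8·6 = 144 ≡ 1, so v_4 = 1^{−1} = 1 (mod 13).
  i = 5 (α = 4): (4−9)(4−7)(4−2)(4−10) = (−5)·(−3)·2·(−6) = −180 ≡ 2, so v_5 = 2^{−1} = 7 (mod 13).
  v = [5, 12, 1, 1, 7].
Step 2: syndromes of r = [1, 6, 12, 5, 4] (all sums mod 13).
  S_0 = Σ v_i r_i = 5·1 + 12·6 + 1·12 + 1·5 + 7·4 = 122 ≡ 5.
  S_1 = Σ v_i α_i r_i = 5·9·1 + 12·7·6 + 1·2·12 + 1·10·5 + 7·4·4 = 735 ≡ 7.
  α_i^2 mod 13 = [3, 10, 4, 9, 3].
  S_2 = Σ v_i α_i^2 r_i = 5·3·1 + 12·10·6 + 1·4·12 + 1·9·5 + 7·3·4 = 912 ≡ 2.
  S = (5, 7, 2) ≠ 0, so r is not a codeword (an error is present).
Step 3: locate the error. For a single error e at position i, S_ℓ = v_i·e·α_i^ℓ, so α_err = S_1/S_0.
  S_0^{−1} = 5^{−1} = 8 (mod 13), so α_err = 7·8 = 56 ≡ 4 = α_5. Error position i = 5.
  Consistency check: S_2/S_1 = 2·2 = 4 ≡ 4 = α_err ✓ (single-error assumption holds).
Step 4: error magnitude e = S_0/v_5 = S_0·∏_{j≠5}(α_5 − α_j) = 5·2 = 10 ≡ 10 (mod 13).
Step 5: correct position 5: c_5 = r_5 − e = 4 − 10 ≡ 7 (mod 13). Hence c = [1, 6, 12, 5, 7].
  Check: interpolating c through the α_i gives m(x) = 4 + 4·x (degree < 2) with m(α_i) = c_i for every i, so c is indeed a codeword.


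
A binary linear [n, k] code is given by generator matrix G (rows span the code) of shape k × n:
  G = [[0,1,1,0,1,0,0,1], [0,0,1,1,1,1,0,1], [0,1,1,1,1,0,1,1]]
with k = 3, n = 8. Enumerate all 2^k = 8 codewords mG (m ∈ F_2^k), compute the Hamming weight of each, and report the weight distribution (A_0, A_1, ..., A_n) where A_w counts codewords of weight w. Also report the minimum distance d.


Weight distribution: A_0 = 1, A_2 = 1, A_3 = 2, A_4 = 1, A_5 = 2, A_6 = 1. Minimum distance d = 2.

Enumerate all 2^3 = 8 messages m ∈ F_2^3.
For each, compute codeword c = mG in F_2^8, then tally its weight.
  m = 000 → c = 00000000, weight = 0.
  m = 100 → c = 01101001, weight = 4.
  m = 010 → c = 00111101, weight = 5.
  m = 110 → c = 01010100, weight = 3.
  m = 001 → c = 01111011, weight = 6.
  m = 101 → c = 00010010, weight = 2.
  m = 011 → c = 01000110, weight = 3.
  m = 111 → c = 00101111, weight = 5.
Tally weights:
  weight 0: 1 codewords.
  weight 2: 1 codewords.
  weight 3: 2 codewords.
  weight 4: 1 codewords.
  weight 5: 2 codewords.
  weight 6: 1 codewords.
Minimum distance d = smallest w > 0 with A_w > 0 = 2.
Sanity: Σ A_w = 8 = 2^3 = 8 ✓.


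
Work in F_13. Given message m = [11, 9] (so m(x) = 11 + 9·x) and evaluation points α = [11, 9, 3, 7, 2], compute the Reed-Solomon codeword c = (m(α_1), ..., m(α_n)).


c = [6, 1, 12, 9, 3]

Message polynomial: m(x) = 11 + 9·x (mod 13).
For each evaluation point α_i, compute m(α_i) mod 13:
  α_1 = 11: Horner steps 9 → 6, so m(11) = 6.
  α_2 = 9: Horner steps 9 → 1, so m(9) = 1.
  α_3 = 3: Horner steps 9 → 12, so m(3) = 12.
  α_4 = 7: Horner steps 9 → 9, so m(7) = 9.
  α_5 = 2: Horner steps 9 → 3, so m(2) = 3.
Codeword c = [6, 1, 12, 9, 3] ∈ F_13^5.


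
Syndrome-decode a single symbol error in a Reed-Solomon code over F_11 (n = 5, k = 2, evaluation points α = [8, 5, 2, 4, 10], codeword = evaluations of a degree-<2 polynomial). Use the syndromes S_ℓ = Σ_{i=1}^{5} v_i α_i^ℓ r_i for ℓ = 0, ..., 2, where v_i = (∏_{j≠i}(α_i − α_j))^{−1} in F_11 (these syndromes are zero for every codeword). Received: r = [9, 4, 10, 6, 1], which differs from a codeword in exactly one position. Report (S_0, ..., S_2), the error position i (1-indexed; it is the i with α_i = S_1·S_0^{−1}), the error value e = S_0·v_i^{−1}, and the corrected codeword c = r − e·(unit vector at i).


S = (1, 10, 1), error at position 5, error magnitude e = 7, c = [9, 4, 10, 6, 5].

Step 1: column multipliers v_i = (∏_{j≠i}(α_i − α_j))^{−1} mod 11.
  i = 1 (α = 8): (8−5)(8−2)(8−4)(8−10) = 3·6·4·(−2) = −144 ≡ 10, so v_1 = 10^{−1} = 10 (mod 11).
  i = 2 (α = 5): (5−8)(5−2)(5−4)(5−10) = (−3)·3·1·(−5) = 45 ≡ 1, so v_2 = 1^{−1} = 1 (mod 11).
  i = 3 (α = 2): (2−8)(2−5)(2−4)(2−10) = (−6)·(−3)·(−2)·(−8) = 288 ≡ 2, so v_3 = 2^{−1} = 6 (mod 11).
  i = 4 (α = 4): (4−8)(4−5)(4−2)(4−10) = (−4)·(−1)·2·(−6) = −48 ≡ 7, so v_4 = 7^{−1} = 8 (mod 11).
  i = 5 (α = 10): (10−8)(10−5)(10−2)(10−4) = 2·5·8·6 = 480 ≡ 7, so v_5 = 7^{−1} = 8 (mod 11).
  v = [10, 1, 6, 8, 8].
Step 2: syndromes of r = [9, 4, 10, 6, 1] (all sums mod 11).
  S_0 = Σ v_i r_i = 10·9 + 1·4 + 6·10 + 8·6 + 8·1 = 210 ≡ 1.
  S_1 = Σ v_i α_i r_i = 10·8·9 + 1·5·4 + 6·2·10 + 8·4·6 + 8·10·1 = 1132 ≡ 10.
  α_i^2 mod 11 = [9, 3, 4, 5, 1].
  S_2 = Σ v_i α_i^2 r_i = 10·9·9 + 1·3·4 + 6·4·10 + 8·5·6 + 8·1·1 = 1310 ≡ 1.
  S = (1, 10, 1) ≠ 0, so r is not a codeword (an error is present).
Step 3: locate the error. For a single error e at position i, S_ℓ = v_i·e·α_i^ℓ, so α_err = S_1/S_0.
  S_0^{−1} = 1^{−1} = 1 (mod 11), so α_err = 10·1 = 10 ≡ 10 = α_5. Error position i = 5.
  Consistency check: S_2/S_1 = 1·10 = 10 ≡ 10 = α_err ✓ (single-error assumption holds).
Step 4: error magnitude e = S_0/v_5 = S_0·∏_{j≠5}(α_5 − α_j) = 1·7 = 7 ≡ 7 (mod 11).
Step 5: correct position 5: c_5 = r_5 − e = 1 − 7 ≡ 5 (mod 11). Hence c = [9, 4, 10, 6, 5].
  Check: interpolating c through the α_i gives m(x) = 3 + 9·x (degree < 2) with m(α_i) = c_i for every i, so c is indeed a codeword.
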